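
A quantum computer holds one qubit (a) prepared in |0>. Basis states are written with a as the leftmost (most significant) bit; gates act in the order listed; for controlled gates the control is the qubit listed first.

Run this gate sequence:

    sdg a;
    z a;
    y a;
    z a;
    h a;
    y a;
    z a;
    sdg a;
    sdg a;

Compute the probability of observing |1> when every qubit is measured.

Outcome |1> occurs with probability 1/2.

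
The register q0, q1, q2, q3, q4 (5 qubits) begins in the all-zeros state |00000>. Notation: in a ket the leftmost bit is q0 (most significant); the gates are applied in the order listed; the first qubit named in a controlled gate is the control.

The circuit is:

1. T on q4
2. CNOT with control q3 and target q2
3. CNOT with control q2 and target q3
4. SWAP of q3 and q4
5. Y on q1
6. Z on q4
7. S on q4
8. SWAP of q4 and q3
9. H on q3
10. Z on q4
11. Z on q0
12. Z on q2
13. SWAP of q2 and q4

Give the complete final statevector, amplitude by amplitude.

After the circuit, the state carries amplitude sqrt(2)*I/2 on |01000>, sqrt(2)*I/2 on |01010>, and 0 on every other basis state.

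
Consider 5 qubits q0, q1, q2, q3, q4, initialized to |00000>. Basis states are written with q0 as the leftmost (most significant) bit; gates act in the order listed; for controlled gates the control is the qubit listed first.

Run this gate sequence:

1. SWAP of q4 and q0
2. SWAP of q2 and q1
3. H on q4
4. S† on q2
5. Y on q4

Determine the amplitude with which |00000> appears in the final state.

|00000> carries amplitude -sqrt(2)*I/2 in the final state.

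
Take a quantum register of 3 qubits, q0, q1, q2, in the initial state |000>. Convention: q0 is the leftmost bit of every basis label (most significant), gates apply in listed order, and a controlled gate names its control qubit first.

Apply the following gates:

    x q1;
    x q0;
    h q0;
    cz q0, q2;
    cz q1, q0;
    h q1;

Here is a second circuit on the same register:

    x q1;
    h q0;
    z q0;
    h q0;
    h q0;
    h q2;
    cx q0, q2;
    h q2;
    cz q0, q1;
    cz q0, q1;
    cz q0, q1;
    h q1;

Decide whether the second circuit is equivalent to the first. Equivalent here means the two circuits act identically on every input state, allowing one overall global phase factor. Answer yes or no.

Yes: on every input state the two circuits agree up to one overall phase factor.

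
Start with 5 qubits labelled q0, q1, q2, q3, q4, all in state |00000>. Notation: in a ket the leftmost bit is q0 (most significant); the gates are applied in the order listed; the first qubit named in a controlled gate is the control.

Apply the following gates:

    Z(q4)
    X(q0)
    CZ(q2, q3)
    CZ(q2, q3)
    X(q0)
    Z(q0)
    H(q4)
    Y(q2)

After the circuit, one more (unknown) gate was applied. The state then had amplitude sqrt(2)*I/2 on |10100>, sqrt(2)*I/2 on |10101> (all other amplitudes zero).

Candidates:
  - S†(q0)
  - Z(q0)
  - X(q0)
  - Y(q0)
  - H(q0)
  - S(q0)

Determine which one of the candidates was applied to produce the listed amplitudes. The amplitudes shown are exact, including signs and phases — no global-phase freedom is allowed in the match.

The unique candidate consistent with the amplitudes is X(q0). Key observation: steps 2-5 multiply out to the identity, so the circuit reduces to the remaining gates.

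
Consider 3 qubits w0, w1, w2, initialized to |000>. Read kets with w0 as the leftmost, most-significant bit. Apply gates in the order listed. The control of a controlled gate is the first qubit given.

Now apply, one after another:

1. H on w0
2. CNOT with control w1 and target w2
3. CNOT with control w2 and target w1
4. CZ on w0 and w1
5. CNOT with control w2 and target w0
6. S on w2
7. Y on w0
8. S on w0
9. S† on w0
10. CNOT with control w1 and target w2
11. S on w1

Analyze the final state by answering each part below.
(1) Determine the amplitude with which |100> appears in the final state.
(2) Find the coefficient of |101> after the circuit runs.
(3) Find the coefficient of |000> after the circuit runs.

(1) The amplitude on |100> is sqrt(2)*I/2.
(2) |101> carries amplitude 0 in the final state.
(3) The amplitude on |000> is -sqrt(2)*I/2.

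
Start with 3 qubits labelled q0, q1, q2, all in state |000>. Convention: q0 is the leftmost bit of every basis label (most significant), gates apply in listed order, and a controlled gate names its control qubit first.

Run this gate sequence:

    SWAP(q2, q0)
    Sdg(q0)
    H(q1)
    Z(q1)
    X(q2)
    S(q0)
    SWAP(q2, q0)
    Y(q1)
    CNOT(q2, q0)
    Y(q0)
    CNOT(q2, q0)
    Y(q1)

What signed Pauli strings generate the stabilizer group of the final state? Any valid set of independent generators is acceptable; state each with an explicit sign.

The final state is stabilized by the group generated by -IXI, +ZII, +IIZ; other independent generating sets are equally valid.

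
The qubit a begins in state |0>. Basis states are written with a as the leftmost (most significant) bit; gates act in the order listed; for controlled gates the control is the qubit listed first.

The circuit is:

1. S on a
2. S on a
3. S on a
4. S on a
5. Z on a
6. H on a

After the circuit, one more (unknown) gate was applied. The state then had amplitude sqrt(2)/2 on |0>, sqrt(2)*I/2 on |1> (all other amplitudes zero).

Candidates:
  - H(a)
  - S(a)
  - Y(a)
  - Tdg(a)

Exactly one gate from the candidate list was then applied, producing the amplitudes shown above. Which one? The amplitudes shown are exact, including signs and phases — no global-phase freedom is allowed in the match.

It was S(a) that produced the state shown. Key observation: gates 1-4 undo each other exactly, leaving only the rest of the circuit to track.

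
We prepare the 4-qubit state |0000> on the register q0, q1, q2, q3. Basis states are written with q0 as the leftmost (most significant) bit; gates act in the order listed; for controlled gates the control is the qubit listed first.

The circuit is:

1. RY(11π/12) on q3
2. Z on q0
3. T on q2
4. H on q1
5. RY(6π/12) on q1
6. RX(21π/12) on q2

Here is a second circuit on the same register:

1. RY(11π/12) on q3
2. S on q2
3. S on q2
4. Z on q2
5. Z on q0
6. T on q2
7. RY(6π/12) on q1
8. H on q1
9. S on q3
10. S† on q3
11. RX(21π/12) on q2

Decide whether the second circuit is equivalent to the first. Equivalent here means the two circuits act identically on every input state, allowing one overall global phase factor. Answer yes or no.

No: there is an input state on which the two circuits produce genuinely different outputs (not merely differing by a phase).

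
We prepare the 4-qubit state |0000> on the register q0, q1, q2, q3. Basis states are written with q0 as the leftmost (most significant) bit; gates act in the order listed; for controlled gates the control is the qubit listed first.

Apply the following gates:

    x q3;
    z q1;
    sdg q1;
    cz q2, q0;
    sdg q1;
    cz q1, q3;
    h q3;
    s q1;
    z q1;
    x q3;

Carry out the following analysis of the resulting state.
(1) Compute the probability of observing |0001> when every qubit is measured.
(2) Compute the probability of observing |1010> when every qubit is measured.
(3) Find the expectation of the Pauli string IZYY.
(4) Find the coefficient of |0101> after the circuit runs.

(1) The probability of measuring |0001> is 1/2.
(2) Outcome |1010> occurs with probability 0.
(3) The expectation value of IZYY is 0.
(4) |0101> carries amplitude 0 in the final state.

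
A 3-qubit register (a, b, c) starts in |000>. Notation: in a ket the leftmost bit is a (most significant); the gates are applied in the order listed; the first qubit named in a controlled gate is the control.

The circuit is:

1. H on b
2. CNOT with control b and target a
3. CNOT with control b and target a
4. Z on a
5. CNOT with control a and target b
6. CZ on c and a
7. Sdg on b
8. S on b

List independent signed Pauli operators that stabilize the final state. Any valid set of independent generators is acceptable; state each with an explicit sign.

One valid set of independent stabilizer generators is +IXI, +ZII, +IIZ (any independent generating set of the same group is equally correct). Key observation: the block from step 2 through step 3 cancels to the identity and can be dropped.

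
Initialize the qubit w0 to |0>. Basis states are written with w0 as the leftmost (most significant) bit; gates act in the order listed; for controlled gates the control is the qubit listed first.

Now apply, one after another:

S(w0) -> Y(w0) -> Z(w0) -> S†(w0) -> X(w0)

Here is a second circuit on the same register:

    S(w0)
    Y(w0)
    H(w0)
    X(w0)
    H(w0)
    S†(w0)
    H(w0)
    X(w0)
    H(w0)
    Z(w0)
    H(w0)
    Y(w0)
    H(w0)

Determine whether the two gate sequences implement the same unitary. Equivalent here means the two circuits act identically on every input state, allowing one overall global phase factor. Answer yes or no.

No — the two circuits implement different unitaries, even allowing a global phase.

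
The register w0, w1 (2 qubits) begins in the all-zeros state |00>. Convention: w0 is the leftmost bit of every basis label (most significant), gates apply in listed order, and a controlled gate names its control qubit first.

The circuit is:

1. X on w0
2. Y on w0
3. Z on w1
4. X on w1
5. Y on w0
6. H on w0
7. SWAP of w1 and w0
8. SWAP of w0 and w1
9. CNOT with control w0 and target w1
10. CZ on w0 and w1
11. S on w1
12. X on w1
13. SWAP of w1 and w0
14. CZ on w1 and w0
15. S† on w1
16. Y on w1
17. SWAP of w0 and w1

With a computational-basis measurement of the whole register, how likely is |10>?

A full measurement returns |10> with probability 1/2.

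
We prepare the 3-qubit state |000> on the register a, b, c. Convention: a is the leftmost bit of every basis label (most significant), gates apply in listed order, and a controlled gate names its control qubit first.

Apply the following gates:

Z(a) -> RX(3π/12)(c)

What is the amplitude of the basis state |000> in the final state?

The amplitude on |000> is sqrt(sqrt(2) + 2)/2.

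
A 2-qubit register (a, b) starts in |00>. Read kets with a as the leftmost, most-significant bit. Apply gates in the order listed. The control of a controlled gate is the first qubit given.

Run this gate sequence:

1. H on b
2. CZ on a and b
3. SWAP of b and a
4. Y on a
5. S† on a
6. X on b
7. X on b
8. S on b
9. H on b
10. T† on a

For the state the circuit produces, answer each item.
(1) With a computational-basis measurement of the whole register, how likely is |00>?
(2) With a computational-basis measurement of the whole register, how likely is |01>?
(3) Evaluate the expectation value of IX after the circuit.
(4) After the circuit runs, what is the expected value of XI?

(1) The probability of measuring |00> is 1/4. Key observation: gates 6-7 undo each other exactly, leaving only the rest of the circuit to track.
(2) The probability of measuring |01> is 1/4.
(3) In the final state, IX has expectation 1.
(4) The expectation value of XI is sqrt(2)/2.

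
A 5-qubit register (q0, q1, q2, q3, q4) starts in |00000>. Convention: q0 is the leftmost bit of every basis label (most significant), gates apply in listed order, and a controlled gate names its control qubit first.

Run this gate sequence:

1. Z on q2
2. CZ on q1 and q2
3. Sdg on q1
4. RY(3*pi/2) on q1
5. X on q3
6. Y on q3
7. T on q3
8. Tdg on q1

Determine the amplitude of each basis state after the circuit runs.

The resulting statevector has amplitude sqrt(2)*I/2 on |00000>, -sqrt(2)*exp(I*pi/4)/2 on |01000>, and 0 on every other basis state.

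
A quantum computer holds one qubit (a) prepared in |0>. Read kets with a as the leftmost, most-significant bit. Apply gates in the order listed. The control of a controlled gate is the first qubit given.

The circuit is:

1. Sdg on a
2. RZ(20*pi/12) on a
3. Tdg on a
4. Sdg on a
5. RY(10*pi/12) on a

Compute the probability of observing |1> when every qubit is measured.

A full measurement returns |1> with probability sqrt(3)/4 + 1/2.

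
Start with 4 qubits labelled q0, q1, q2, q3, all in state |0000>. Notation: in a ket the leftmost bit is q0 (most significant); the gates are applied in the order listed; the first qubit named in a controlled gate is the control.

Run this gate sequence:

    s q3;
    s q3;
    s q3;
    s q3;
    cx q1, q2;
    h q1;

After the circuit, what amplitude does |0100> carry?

|0100> carries amplitude sqrt(2)/2 in the final state. Key observation: the block from step 1 through step 4 cancels to the identity and can be dropped.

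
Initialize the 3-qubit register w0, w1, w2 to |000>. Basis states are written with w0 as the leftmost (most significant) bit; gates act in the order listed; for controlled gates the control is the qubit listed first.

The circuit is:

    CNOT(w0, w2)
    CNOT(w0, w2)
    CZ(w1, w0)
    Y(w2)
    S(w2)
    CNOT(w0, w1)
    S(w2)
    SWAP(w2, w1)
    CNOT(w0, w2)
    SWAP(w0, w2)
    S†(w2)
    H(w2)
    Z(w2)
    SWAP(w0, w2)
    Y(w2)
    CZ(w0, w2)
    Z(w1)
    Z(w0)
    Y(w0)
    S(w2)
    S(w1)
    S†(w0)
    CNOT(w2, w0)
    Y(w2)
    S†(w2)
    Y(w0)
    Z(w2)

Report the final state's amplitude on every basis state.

After the circuit, the state carries amplitude -sqrt(2)*I/2 on |010>, sqrt(2)/2 on |110>, and 0 on every other basis state. Key observation: steps 1-2 multiply out to the identity, so the circuit reduces to the remaining gates.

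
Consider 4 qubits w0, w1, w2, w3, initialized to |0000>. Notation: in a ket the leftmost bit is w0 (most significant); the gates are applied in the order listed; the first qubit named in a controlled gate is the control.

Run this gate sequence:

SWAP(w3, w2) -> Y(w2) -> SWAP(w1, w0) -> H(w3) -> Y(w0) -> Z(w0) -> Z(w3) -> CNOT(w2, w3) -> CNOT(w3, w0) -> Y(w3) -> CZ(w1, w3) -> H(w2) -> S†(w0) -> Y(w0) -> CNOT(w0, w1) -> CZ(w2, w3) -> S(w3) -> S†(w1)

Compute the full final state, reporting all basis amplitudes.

After the circuit, the state carries amplitude -1/2 on |0001>, -1/2 on |0011>, -I/2 on |1100>, I/2 on |1110>, and 0 on every other basis state.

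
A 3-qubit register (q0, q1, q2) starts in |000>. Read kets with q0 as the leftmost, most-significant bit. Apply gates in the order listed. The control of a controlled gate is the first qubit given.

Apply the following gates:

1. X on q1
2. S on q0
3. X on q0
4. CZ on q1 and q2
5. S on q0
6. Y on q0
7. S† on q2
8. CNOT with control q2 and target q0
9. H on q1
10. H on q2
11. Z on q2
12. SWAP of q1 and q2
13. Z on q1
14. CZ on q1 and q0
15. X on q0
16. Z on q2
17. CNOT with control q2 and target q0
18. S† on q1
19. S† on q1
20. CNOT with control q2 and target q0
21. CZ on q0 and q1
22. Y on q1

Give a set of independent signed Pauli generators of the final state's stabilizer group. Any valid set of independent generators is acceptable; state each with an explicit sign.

The stabilizer group can be generated by -IXI, +IIX, -ZII, among other valid generating sets.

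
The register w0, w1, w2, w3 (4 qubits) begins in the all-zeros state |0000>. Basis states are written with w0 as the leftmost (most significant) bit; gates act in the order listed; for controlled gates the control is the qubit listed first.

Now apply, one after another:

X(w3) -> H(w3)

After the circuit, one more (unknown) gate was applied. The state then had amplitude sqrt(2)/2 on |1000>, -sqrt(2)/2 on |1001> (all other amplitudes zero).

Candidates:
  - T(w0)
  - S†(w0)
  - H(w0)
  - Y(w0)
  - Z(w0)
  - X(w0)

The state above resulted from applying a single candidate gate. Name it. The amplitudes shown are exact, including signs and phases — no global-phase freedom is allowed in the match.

It was X(w0) that produced the state shown.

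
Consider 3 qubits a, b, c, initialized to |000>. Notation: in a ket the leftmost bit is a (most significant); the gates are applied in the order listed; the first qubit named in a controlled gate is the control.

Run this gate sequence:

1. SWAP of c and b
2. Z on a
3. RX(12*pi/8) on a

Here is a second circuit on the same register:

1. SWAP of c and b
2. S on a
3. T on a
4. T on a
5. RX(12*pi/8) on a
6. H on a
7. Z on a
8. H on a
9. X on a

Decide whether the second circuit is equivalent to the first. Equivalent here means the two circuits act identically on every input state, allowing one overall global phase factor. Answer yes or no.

Yes: on every input state the two circuits agree up to one overall phase factor.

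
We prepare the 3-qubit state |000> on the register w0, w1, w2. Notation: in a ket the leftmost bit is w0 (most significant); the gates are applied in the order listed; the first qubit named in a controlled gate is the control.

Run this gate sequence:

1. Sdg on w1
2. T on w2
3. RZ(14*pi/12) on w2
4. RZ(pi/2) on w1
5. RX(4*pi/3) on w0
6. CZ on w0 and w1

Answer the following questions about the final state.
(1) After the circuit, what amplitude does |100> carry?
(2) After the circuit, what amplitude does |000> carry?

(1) |100> carries amplitude sqrt(3)*exp(2*I*pi/3)/2 in the final state.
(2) |000> carries amplitude exp(I*pi/6)/2 in the final state.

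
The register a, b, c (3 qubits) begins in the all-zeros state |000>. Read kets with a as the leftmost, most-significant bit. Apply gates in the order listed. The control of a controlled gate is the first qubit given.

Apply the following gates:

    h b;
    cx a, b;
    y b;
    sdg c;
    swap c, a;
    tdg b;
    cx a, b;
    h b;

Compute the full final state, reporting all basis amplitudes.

The resulting statevector has amplitude -I/2 + exp(I*pi/4)/2 on |000>, -I/2 - exp(I*pi/4)/2 on |010>, and 0 on every other basis state.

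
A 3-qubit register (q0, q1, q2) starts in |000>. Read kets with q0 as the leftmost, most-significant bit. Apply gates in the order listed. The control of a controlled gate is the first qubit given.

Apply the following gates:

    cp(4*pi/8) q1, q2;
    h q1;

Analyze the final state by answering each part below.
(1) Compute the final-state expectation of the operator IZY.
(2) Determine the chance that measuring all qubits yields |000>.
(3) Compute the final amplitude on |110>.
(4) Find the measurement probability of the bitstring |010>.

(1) The observable IZY averages to 0.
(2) Outcome |000> occurs with probability 1/2.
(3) The final state's coefficient on |110> equals 0.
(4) Outcome |010> occurs with probability 1/2.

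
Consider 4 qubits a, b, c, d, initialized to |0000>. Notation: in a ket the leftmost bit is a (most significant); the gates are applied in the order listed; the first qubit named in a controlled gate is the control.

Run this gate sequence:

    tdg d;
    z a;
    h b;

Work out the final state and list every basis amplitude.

The resulting statevector has amplitude sqrt(2)/2 on |0000>, sqrt(2)/2 on |0100>, and 0 on every other basis state.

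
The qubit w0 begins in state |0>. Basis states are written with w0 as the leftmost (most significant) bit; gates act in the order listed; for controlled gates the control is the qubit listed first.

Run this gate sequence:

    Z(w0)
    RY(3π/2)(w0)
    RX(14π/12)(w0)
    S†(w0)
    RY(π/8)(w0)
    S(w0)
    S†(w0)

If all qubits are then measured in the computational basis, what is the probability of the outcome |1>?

Outcome |1> occurs with probability 1/2.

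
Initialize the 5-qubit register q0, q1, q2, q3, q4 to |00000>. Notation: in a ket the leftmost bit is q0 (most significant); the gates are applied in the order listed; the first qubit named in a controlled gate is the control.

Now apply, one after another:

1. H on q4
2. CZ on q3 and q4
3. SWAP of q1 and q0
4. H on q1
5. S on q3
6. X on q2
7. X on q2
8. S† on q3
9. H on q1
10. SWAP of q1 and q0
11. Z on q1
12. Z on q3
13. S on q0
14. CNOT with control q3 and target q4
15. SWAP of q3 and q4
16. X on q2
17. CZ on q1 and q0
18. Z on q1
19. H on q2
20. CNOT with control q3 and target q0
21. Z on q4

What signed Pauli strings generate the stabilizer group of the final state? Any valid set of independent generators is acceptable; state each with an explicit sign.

The stabilizer group can be generated by +XIIXI, -IIXII, +ZIIZI, +IZIII, +IIIIZ, among other valid generating sets.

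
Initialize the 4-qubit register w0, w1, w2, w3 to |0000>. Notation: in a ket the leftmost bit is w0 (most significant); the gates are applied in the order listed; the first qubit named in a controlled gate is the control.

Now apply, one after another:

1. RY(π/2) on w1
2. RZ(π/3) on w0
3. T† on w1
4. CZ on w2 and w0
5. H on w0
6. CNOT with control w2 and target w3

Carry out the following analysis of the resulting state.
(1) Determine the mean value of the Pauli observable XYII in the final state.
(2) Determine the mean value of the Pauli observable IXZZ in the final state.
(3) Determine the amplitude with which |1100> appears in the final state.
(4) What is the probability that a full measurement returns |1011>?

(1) The observable XYII averages to -sqrt(2)/2.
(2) The observable IXZZ averages to sqrt(2)/2.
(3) The final state's coefficient on |1100> equals -exp(7*I*pi/12)/2.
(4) A full measurement returns |1011> with probability 0.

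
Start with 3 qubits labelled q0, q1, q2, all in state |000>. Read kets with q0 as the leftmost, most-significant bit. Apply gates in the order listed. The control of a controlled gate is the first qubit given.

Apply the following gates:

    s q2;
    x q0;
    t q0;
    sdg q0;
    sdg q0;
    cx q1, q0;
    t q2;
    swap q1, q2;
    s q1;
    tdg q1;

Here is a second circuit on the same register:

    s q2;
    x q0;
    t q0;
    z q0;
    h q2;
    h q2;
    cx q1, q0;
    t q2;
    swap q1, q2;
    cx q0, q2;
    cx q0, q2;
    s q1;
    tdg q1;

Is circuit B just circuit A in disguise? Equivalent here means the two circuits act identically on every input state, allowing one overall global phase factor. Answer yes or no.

Yes, they are equivalent — the unitaries differ by at most a global phase.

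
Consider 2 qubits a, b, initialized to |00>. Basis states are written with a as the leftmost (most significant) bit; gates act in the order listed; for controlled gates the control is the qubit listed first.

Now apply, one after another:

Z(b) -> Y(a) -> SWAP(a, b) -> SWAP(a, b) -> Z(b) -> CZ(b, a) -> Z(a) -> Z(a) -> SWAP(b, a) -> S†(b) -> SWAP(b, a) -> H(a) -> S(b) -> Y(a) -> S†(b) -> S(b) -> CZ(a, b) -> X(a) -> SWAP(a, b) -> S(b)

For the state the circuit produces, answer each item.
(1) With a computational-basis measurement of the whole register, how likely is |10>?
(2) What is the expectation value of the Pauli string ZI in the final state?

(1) The probability of measuring |10> is 0. Key observation: the block from step 3 through step 4 cancels to the identity and can be dropped.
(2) The observable ZI averages to 1.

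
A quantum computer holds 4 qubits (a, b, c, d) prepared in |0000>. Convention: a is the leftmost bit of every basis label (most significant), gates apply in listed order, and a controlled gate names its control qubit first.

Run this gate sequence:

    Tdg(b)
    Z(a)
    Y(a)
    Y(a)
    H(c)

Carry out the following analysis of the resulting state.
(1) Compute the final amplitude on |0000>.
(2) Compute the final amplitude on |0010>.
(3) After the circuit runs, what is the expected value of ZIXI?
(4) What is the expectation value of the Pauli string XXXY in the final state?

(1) The amplitude on |0000> is sqrt(2)/2.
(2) The amplitude on |0010> is sqrt(2)/2.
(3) In the final state, ZIXI has expectation 1.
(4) In the final state, XXXY has expectation 0.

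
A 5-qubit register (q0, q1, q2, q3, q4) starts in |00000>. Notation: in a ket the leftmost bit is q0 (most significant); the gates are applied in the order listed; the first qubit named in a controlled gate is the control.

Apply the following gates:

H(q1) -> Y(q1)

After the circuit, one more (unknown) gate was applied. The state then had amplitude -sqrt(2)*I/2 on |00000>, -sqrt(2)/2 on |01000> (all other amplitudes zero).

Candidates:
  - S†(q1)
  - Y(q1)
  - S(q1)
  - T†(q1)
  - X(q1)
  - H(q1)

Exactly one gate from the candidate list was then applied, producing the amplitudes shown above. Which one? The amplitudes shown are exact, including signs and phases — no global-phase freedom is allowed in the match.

The unique candidate consistent with the amplitudes is S(q1).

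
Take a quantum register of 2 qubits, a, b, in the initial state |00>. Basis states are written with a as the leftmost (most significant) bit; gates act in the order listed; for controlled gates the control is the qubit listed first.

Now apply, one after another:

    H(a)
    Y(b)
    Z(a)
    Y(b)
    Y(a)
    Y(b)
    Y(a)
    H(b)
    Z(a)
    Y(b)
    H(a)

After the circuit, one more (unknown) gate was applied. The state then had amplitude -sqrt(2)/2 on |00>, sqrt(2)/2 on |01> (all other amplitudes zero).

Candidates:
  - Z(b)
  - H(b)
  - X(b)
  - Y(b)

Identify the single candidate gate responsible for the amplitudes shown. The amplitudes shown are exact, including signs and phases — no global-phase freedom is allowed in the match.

It was Z(b) that produced the state shown.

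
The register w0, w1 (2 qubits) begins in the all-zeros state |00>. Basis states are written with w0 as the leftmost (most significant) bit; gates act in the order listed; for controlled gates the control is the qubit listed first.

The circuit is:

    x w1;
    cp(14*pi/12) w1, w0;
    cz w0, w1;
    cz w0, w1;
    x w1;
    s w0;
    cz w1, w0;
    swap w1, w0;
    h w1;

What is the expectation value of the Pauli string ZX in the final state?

The expectation value of ZX is 1. Key observation: gates 3-4 undo each other exactly, leaving only the rest of the circuit to track.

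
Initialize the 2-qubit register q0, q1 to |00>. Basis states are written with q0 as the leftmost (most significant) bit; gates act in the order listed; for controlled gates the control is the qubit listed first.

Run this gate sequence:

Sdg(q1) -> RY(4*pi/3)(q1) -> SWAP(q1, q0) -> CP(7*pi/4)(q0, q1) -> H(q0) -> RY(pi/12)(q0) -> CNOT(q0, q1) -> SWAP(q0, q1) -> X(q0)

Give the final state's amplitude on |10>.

The amplitude on |10> is sqrt(2)*(-sqrt(2 - sqrt(2)) + sqrt(sqrt(2) + 2))/4.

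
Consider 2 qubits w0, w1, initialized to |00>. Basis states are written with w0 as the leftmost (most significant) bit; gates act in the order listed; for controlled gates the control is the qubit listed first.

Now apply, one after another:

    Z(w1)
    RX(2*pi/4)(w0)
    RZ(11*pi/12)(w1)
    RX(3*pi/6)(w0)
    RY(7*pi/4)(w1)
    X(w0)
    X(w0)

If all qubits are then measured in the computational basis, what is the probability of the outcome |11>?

Outcome |11> occurs with probability 1/2 - sqrt(2)/4.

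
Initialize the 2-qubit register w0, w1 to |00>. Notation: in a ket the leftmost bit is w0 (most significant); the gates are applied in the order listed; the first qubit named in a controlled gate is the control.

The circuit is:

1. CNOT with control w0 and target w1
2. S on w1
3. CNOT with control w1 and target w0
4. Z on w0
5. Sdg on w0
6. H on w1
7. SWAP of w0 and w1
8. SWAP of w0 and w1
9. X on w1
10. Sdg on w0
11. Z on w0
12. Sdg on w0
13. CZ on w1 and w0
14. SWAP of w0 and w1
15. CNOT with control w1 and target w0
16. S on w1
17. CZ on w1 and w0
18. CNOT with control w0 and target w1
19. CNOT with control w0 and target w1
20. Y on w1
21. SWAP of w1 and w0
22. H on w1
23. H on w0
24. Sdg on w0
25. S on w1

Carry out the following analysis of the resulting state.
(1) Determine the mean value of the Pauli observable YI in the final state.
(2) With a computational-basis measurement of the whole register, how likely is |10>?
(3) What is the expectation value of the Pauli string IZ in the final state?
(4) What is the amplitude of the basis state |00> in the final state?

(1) The expectation value of YI is 1.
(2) The probability of measuring |10> is 1/2.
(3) The expectation value of IZ is 1.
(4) The final state's coefficient on |00> equals sqrt(2)*I/2.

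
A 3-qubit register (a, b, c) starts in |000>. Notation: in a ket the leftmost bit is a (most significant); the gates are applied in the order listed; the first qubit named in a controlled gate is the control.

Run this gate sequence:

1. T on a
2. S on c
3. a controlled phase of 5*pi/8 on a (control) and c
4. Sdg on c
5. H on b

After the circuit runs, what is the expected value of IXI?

The observable IXI averages to 1.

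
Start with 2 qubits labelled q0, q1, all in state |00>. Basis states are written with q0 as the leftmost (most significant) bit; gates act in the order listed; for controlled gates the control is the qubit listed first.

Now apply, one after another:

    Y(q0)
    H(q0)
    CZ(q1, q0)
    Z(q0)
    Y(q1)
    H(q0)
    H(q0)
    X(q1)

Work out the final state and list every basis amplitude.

The final amplitudes are -sqrt(2)/2 on |00>, 0 on |01>, -sqrt(2)/2 on |10>, 0 on |11>. Key observation: gates 6-7 undo each other exactly, leaving only the rest of the circuit to track.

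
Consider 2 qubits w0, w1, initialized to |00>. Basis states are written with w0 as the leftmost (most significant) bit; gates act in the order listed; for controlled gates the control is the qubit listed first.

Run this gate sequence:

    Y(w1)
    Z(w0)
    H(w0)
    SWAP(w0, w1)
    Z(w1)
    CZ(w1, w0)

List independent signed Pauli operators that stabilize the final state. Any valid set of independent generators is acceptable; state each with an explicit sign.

The final state is stabilized by the group generated by +IX, -ZI; other independent generating sets are equally valid.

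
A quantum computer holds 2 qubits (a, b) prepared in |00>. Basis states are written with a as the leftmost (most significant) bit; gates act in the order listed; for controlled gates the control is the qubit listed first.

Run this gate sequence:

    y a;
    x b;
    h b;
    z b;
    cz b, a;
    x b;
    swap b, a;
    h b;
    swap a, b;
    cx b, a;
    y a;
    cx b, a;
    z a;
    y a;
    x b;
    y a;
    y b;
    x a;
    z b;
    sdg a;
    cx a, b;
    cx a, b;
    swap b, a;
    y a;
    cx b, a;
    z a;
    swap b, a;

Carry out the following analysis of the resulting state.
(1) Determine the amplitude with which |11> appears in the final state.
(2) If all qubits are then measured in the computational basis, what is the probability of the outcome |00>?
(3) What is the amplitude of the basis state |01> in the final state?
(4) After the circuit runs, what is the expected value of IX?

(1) The final state's coefficient on |11> equals -I/2. Key observation: gates 21-22 undo each other exactly, leaving only the rest of the circuit to track.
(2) A full measurement returns |00> with probability 1/4.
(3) |01> carries amplitude 1/2 in the final state.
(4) The observable IX averages to 1.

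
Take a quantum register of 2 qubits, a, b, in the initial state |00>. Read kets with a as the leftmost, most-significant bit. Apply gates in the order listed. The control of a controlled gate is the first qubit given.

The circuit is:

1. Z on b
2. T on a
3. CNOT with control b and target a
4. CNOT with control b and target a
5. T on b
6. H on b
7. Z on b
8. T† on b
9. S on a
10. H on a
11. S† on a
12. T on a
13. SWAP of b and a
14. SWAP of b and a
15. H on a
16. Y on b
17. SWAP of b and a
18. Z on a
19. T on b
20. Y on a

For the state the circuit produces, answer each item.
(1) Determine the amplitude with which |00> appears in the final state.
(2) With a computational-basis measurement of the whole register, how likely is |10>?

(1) |00> carries amplitude sqrt(2)*(-1 + exp(3*I*pi/4))/4 in the final state.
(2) Outcome |10> occurs with probability sqrt(2)/8 + 1/4.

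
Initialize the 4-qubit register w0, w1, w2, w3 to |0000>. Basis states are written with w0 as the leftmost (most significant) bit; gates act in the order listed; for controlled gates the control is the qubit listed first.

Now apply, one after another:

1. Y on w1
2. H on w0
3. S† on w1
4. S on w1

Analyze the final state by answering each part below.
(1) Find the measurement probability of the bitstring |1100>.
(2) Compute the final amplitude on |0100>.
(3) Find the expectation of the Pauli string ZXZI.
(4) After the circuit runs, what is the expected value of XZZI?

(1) A full measurement returns |1100> with probability 1/2.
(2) The final state's coefficient on |0100> equals sqrt(2)*I/2.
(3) The observable ZXZI averages to 0.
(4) The expectation value of XZZI is -1.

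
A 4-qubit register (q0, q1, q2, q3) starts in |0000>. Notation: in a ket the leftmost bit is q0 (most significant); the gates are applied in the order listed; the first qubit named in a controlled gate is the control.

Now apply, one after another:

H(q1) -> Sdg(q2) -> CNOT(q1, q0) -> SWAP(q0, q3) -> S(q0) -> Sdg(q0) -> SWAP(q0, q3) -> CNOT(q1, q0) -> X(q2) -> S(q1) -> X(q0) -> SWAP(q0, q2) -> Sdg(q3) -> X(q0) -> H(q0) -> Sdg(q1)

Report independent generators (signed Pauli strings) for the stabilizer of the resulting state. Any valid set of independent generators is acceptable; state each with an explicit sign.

The final state is stabilized by the group generated by +XIII, +IXII, -IIZI, +IIIZ; other independent generating sets are equally valid. Key observation: gates 3-8 undo each other exactly, leaving only the rest of the circuit to track.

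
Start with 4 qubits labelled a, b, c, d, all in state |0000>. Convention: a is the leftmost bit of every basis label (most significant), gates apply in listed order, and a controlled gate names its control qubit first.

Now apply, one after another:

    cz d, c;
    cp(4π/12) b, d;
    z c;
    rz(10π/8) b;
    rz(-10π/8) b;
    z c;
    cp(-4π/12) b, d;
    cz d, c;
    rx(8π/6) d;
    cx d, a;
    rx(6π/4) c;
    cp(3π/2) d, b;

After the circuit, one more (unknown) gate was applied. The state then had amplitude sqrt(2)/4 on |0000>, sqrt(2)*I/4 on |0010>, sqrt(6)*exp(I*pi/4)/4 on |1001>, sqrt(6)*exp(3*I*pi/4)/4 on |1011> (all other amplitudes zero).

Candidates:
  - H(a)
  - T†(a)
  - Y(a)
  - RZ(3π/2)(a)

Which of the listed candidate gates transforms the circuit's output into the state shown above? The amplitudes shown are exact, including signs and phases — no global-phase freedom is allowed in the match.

The applied gate was T†(a). Key observation: the block from step 1 through step 8 cancels to the identity and can be dropped.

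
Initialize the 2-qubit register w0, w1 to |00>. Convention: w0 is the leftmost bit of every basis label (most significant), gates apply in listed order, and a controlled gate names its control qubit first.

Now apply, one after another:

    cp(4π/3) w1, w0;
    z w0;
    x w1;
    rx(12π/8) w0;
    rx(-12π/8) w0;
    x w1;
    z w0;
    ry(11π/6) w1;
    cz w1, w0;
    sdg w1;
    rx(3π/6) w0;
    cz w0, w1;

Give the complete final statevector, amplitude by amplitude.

The resulting statevector has amplitude -sqrt(3)/4 - 1/4 on |00>, I*(1 - sqrt(3))/4 on |01>, I*(1 + sqrt(3))/4 on |10>, -1/4 + sqrt(3)/4 on |11>. Key observation: the block from step 2 through step 7 cancels to the identity and can be dropped.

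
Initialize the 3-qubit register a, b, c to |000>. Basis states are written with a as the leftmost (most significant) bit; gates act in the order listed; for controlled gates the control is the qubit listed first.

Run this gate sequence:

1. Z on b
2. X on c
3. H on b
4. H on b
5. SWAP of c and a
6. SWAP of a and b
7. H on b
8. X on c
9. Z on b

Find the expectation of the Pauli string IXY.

The expectation value of IXY is 0.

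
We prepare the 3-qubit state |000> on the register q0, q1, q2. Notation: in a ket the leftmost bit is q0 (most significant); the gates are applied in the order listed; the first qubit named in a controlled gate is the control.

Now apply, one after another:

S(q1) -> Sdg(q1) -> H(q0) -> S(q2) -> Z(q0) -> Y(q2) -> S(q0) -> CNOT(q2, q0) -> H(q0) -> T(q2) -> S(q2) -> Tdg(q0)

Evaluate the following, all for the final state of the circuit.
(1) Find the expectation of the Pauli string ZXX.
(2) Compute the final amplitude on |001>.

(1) The expectation value of ZXX is 0. Key observation: the block from step 1 through step 2 cancels to the identity and can be dropped.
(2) |001> carries amplitude -sqrt(2)/2 in the final state.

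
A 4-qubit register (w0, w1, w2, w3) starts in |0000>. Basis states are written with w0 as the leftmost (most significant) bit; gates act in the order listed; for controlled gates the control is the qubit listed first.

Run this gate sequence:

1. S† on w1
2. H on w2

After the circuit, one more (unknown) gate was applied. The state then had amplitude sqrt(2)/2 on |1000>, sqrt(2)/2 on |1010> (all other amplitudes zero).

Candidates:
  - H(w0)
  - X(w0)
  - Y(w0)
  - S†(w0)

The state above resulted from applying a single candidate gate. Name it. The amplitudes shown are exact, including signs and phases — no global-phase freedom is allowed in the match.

It was X(w0) that produced the state shown.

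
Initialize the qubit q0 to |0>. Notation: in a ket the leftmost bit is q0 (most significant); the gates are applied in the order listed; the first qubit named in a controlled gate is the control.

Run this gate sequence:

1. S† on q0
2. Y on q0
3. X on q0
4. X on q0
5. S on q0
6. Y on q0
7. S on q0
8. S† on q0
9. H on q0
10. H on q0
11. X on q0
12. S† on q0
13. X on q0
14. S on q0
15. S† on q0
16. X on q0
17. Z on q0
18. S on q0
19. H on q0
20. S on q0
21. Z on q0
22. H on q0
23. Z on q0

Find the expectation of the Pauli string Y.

The expectation value of Y is 1.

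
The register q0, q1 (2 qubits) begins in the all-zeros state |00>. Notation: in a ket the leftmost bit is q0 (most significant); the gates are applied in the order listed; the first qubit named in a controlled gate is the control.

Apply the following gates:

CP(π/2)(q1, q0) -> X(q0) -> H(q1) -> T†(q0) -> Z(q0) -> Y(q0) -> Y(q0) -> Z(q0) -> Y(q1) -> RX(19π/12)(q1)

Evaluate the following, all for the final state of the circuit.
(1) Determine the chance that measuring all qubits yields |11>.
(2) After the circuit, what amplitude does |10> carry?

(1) The probability of measuring |11> is 1/2.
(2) The final state's coefficient on |10> equals -sqrt(6*sqrt(2) + 12)*exp(3*I*pi/4)/8 + sqrt(4 - 2*sqrt(2))*exp(3*I*pi/4)/8 + sqrt(12 - 6*sqrt(2))*exp(I*pi/4)/8 + sqrt(2*sqrt(2) + 4)*exp(I*pi/4)/8.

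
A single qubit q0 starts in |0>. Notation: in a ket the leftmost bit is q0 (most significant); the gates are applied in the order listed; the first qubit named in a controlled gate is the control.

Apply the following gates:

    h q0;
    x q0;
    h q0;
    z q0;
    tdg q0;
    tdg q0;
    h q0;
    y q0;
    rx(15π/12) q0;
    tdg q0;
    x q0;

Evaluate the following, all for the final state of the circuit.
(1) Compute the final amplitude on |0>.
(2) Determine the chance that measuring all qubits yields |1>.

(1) The amplitude on |0> is sqrt(2)*(-sqrt(2 - sqrt(2)) + I*sqrt(sqrt(2) + 2))*exp(I*pi/4)/4.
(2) A full measurement returns |1> with probability 1/2.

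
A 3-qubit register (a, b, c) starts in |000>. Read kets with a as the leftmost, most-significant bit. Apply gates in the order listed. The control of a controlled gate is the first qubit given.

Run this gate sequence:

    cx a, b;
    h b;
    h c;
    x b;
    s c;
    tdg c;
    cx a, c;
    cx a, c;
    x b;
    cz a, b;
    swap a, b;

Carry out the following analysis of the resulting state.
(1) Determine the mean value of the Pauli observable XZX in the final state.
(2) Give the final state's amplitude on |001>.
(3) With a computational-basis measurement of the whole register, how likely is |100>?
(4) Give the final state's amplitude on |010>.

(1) The observable XZX averages to sqrt(2)/2.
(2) The amplitude on |001> is exp(I*pi/4)/2.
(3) Outcome |100> occurs with probability 1/4.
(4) The final state's coefficient on |010> equals 0.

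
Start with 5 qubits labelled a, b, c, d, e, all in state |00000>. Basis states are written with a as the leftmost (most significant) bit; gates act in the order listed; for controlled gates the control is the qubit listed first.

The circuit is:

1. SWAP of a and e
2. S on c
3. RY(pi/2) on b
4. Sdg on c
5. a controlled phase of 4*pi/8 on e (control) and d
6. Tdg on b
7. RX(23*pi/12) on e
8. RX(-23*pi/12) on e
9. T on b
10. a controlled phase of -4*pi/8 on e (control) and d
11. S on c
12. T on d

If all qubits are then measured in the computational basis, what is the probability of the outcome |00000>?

A full measurement returns |00000> with probability 1/2. Key observation: gates 4-11 undo each other exactly, leaving only the rest of the circuit to track.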